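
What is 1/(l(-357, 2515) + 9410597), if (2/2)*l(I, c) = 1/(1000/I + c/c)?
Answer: 643/6051013514 ≈ 1.0626e-7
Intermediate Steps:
l(I, c) = 1/(1 + 1000/I) (l(I, c) = 1/(1000/I + c/c) = 1/(1000/I + 1) = 1/(1 + 1000/I))
1/(l(-357, 2515) + 9410597) = 1/(-357/(1000 - 357) + 9410597) = 1/(-357/643 + 9410597) = 1/(6051013514/643) = 643/6051013514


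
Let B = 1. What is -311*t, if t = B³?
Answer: -311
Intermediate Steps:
t = 1 (t = 1³ = 1)
-311*t = -311*1 = -311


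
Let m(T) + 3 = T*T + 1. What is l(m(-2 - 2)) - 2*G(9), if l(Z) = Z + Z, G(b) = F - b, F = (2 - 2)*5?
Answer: 46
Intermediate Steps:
F = 0 (F = 0*5 = 0)
m(T) = -2 + T**2 (m(T) = -3 + (T*T + 1) = -3 + (T**2 + 1) = -3 + (1 + T**2) = -2 + T**2)
G(b) = -b (G(b) = 0 - b = -b)
l(Z) = 2*Z
l(m(-2 - 2)) - 2*G(9) = 2*(-2 + (-2 - 2)**2) - (-2)*9 = 2*(-2 + (-4)**2) - 2*(-9) = 2*(-2 + 16) + 18 = 2*14 + 18 = 28 + 18 = 46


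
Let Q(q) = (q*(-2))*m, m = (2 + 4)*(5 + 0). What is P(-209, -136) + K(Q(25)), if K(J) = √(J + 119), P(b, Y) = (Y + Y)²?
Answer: 73984 + I*√1381 ≈ 73984.0 + 37.162*I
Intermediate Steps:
P(b, Y) = 4*Y² (P(b, Y) = (2*Y)² = 4*Y²)
m = 30 (m = 6*5 = 30)
Q(q) = -60*q (Q(q) = (q*(-2))*30 = -2*q*30 = -60*q)
K(J) = √(119 + J)
P(-209, -136) + K(Q(25)) = 4*(-136)² + √(119 - 60*25) = 4*18496 + √(119 - 1500) = 73984 + √(-1381) = 73984 + I*√1381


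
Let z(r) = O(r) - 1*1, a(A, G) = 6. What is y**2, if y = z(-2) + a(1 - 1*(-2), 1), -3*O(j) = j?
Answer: 289/9 ≈ 32.111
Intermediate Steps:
O(j) = -j/3
z(r) = -1 - r/3 (z(r) = -r/3 - 1*1 = -r/3 - 1 = -1 - r/3)
y = 17/3 (y = (-1 - 1/3*(-2)) + 6 = (-1 + 2/3) + 6 = -1/3 + 6 = 17/3 ≈ 5.6667)
y**2 = (17/3)**2 = 289/9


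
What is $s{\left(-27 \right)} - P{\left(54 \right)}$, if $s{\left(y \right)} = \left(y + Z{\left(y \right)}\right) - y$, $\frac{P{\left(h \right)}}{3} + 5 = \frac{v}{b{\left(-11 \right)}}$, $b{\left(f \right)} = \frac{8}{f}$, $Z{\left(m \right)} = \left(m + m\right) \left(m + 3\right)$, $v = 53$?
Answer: $\frac{12237}{8} \approx 1529.6$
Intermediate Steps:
$Z{\left(m \right)} = 2 m \left(3 + m\right)$
$P{\left(h \right)} = - \frac{1869}{8}$ ($P{\left(h \right)} = -15 + 3 \frac{53}{8 \frac{1}{-11}} = -15 + 3 \frac{53}{8 \left(- \frac{1}{11}\right)} = -15 + 3 \frac{53}{- \frac{8}{11}} = -15 + 3 \cdot 53 \left(- \frac{11}{8}\right) = -15 + 3 \left(- \frac{583}{8}\right) = -15 - \frac{1749}{8} = - \frac{1869}{8}$)
$s{\left(y \right)} = 2 y \left(3 + y\right)$ ($s{\left(y \right)} = \left(y + 2 y \left(3 + y\right)\right) - y = 2 y \left(3 + y\right)$)
$s{\left(-27 \right)} - P{\left(54 \right)} = 2 \left(-27\right) \left(3 - 27\right) - - \frac{1869}{8} = 2 \left(-27\right) \left(-24\right) + \frac{1869}{8} = 1296 + \frac{1869}{8} = \frac{12237}{8}$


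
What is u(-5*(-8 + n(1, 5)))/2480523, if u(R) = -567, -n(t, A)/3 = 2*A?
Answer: -189/826841 ≈ -0.00022858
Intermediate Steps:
n(t, A) = -6*A
u(-5*(-8 + n(1, 5)))/2480523 = -567/2480523 = -567*1/2480523 = -189/826841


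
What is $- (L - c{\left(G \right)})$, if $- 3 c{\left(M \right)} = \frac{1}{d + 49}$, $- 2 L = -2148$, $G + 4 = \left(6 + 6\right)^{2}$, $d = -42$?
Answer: $- \frac{22555}{21} \approx -1074.0$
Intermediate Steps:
$G = 140$ ($G = -4 + \left(6 + 6\right)^{2} = -4 + 12^{2} = -4 + 144 = 140$)
$L = 1074$ ($L = \left(- \frac{1}{2}\right) \left(-2148\right) = 1074$)
$c{\left(M \right)} = - \frac{1}{21}$ ($c{\left(M \right)} = - \frac{1}{3 \left(-42 + 49\right)} = - \frac{1}{3 \cdot 7} = \left(- \frac{1}{3}\right) \frac{1}{7} = - \frac{1}{21}$)
$- (L - c{\left(G \right)}) = - (1074 - - \frac{1}{21}) = - (1074 + \frac{1}{21}) = \left(-1\right) \frac{22555}{21} = - \frac{22555}{21}$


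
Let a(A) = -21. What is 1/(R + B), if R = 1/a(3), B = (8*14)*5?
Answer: 21/11759 ≈ 0.0017859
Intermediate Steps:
B = 560 (B = 112*5 = 560)
R = -1/21 (R = 1/(-21) = -1/21 ≈ -0.047619)
1/(R + B) = 1/(-1/21 + 560) = 1/(11759/21) = 21/11759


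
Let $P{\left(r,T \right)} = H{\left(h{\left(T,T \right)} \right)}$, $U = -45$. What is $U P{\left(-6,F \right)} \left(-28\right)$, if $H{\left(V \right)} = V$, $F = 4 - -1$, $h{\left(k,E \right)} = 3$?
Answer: $3780$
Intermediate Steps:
$F = 5$ ($F = 4 + 1 = 5$)
$P{\left(r,T \right)} = 3$
$U P{\left(-6,F \right)} \left(-28\right) = \left(-45\right) 3 \left(-28\right) = \left(-135\right) \left(-28\right) = 3780$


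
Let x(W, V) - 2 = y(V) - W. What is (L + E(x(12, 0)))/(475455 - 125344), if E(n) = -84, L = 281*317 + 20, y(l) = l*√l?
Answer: 89013/350111 ≈ 0.25424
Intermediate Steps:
y(l) = l^(3/2)
L = 89097 (L = 89077 + 20 = 89097)
x(W, V) = 2 + V^(3/2) - W (x(W, V) = 2 + (V^(3/2) - W) = 2 + V^(3/2) - W)
(L + E(x(12, 0)))/(475455 - 125344) = (89097 - 84)/(475455 - 125344) = 89013/350111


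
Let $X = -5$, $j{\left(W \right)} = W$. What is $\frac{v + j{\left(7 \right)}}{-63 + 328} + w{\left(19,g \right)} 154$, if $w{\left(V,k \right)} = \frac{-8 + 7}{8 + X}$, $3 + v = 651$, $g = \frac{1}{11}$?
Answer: $- \frac{7769}{159} \approx -48.862$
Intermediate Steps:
$g = \frac{1}{11} \approx 0.090909$
$v = 648$ ($v = -3 + 651 = 648$)
$w{\left(V,k \right)} = - \frac{1}{3}$ ($w{\left(V,k \right)} = \frac{-8 + 7}{8 - 5} = - \frac{1}{3}$)
$\frac{v + j{\left(7 \right)}}{-63 + 328} + w{\left(19,g \right)} 154 = \frac{648 + 7}{-63 + 328} - \frac{154}{3} = \frac{655}{265} - \frac{154}{3} = 655 \cdot \frac{1}{265} - \frac{154}{3} = \frac{131}{53} - \frac{154}{3} = - \frac{7769}{159}$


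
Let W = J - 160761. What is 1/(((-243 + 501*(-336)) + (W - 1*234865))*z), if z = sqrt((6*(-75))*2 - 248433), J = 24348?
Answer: I*sqrt(249333)/134604165381 ≈ 3.7096e-9*I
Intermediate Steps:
W = -136413 (W = 24348 - 160761 = -136413)
z = I*sqrt(249333) (z = sqrt(-450*2 - 248433) = sqrt(-900 - 248433) = sqrt(-249333) = I*sqrt(249333) ≈ 499.33*I)
1/(((-243 + 501*(-336)) + (W - 1*234865))*z) = 1/(((-243 + 501*(-336)) + (-136413 - 1*234865))*((I*sqrt(249333)))) = (-I*sqrt(249333)/249333)/((-243 - 168336) + (-136413 - 234865)) = (-I*sqrt(249333)/249333)/(-168579 - 371278) = (-I*sqrt(249333)/249333)/(-539857) = -(-1)*I*sqrt(249333)/134604165381 = I*sqrt(249333)/134604165381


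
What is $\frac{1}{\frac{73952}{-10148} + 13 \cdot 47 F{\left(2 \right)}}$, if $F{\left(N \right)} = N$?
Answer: $\frac{2537}{3081726} \approx 0.00082324$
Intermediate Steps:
$\frac{1}{\frac{73952}{-10148} + 13 \cdot 47 F{\left(2 \right)}} = \frac{1}{\frac{73952}{-10148} + 13 \cdot 47 \cdot 2} = \frac{1}{73952 \left(- \frac{1}{10148}\right) + 611 \cdot 2} = \frac{1}{- \frac{18488}{2537} + 1222} = \frac{1}{\frac{3081726}{2537}} = \frac{2537}{3081726}$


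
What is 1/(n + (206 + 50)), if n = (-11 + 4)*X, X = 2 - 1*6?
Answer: 1/284 ≈ 0.0035211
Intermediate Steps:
X = -4 (X = 2 - 6 = -4)
n = 28 (n = (-11 + 4)*(-4) = -7*(-4) = 28)
1/(n + (206 + 50)) = 1/(28 + (206 + 50)) = 1/(28 + 256) = 1/284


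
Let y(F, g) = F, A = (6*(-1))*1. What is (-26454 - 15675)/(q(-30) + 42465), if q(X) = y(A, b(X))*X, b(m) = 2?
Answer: -14043/14215 ≈ -0.98790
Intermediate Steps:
A = -6 (A = -6*1 = -6)
q(X) = -6*X
(-26454 - 15675)/(q(-30) + 42465) = (-26454 - 15675)/(-6*(-30) + 42465) = -42129/(180 + 42465) = -42129/42645 = -42129*1/42645 = -14043/14215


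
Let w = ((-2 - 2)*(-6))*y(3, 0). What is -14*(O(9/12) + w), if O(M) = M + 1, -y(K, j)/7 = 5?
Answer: 23471/2 ≈ 11736.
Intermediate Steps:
y(K, j) = -35 (y(K, j) = -7*5 = -35)
O(M) = 1 + M
w = -840 (w = ((-2 - 2)*(-6))*(-35) = -4*(-6)*(-35) = 24*(-35) = -840)
-14*(O(9/12) + w) = -14*((1 + 9/12) - 840) = -14*((1 + 9*(1/12)) - 840) = -14*((1 + 3/4) - 840) = -14*(7/4 - 840) = -14*(-3353/4) = 23471/2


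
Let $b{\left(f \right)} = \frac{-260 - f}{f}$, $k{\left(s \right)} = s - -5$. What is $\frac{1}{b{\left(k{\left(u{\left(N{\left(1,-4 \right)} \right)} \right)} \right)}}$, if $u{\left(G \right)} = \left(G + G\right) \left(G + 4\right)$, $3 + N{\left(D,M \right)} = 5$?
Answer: $- \frac{29}{289} \approx -0.10035$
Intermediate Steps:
$N{\left(D,M \right)} = 2$ ($N{\left(D,M \right)} = -3 + 5 = 2$)
$u{\left(G \right)} = 2 G \left(4 + G\right)$
$k{\left(s \right)} = 5 + s$ ($k{\left(s \right)} = s + 5 = 5 + s$)
$b{\left(f \right)} = \frac{-260 - f}{f}$
$\frac{1}{b{\left(k{\left(u{\left(N{\left(1,-4 \right)} \right)} \right)} \right)}} = \frac{1}{\frac{1}{5 + 2 \cdot 2 \left(4 + 2\right)} \left(-260 - \left(5 + 2 \cdot 2 \left(4 + 2\right)\right)\right)} = \frac{1}{\frac{1}{5 + 2 \cdot 2 \cdot 6} \left(-260 - \left(5 + 2 \cdot 2 \cdot 6\right)\right)} = \frac{1}{\frac{1}{5 + 24} \left(-260 - \left(5 + 24\right)\right)} = \frac{1}{\frac{1}{29} \left(-260 - 29\right)} = \frac{1}{\frac{1}{29} \left(-289\right)} = \frac{1}{- \frac{289}{29}} = - \frac{29}{289}$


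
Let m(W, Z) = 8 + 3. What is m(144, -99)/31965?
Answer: 11/31965 ≈ 0.00034413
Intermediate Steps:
m(W, Z) = 11
m(144, -99)/31965 = 11/31965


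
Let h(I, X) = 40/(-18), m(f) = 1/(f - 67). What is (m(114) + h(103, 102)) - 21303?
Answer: -9012100/423 ≈ -21305.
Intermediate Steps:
m(f) = 1/(-67 + f)
h(I, X) = -20/9 (h(I, X) = 40*(-1/18) = -20/9)
(m(114) + h(103, 102)) - 21303 = (1/(-67 + 114) - 20/9) - 21303 = (1/47 - 20/9) - 21303 = -931/423 - 21303 = -9012100/423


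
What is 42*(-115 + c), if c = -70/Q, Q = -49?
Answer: -4770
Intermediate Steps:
c = 10/7 (c = -70/(-49) = -70*(-1/49) = 10/7 ≈ 1.4286)
42*(-115 + c) = 42*(-115 + 10/7) = 42*(-795/7) = -4770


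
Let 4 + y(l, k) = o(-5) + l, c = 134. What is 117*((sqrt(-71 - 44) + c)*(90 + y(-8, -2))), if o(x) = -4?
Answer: 1160172 + 8658*I*sqrt(115) ≈ 1.1602e+6 + 92847.0*I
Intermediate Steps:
y(l, k) = -8 + l (y(l, k) = -4 + (-4 + l) = -8 + l)
117*((sqrt(-71 - 44) + c)*(90 + y(-8, -2))) = 117*((sqrt(-71 - 44) + 134)*(90 + (-8 - 8))) = 117*((sqrt(-115) + 134)*(90 - 16)) = 117*((I*sqrt(115) + 134)*74) = 117*((134 + I*sqrt(115))*74) = 117*(9916 + 74*I*sqrt(115)) = 1160172 + 8658*I*sqrt(115)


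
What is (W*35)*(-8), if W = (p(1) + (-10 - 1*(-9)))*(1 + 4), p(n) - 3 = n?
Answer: -4200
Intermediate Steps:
p(n) = 3 + n
W = 15 (W = ((3 + 1) + (-10 - 1*(-9)))*(1 + 4) = (4 + (-10 + 9))*5 = (4 - 1)*5 = 3*5 = 15)
(W*35)*(-8) = (15*35)*(-8) = 525*(-8) = -4200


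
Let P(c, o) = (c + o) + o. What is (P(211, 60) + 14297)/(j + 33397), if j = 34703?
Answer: 1219/5675 ≈ 0.21480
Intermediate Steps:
P(c, o) = c + 2*o
(P(211, 60) + 14297)/(j + 33397) = ((211 + 2*60) + 14297)/(34703 + 33397) = ((211 + 120) + 14297)/68100 = (331 + 14297)*(1/68100) = 14628*(1/68100) = 1219/5675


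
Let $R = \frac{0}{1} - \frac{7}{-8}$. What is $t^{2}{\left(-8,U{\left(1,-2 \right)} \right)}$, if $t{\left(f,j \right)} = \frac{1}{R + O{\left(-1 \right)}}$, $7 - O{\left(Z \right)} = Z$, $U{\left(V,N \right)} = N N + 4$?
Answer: $\frac{64}{5041} \approx 0.012696$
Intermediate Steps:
$R = \frac{7}{8}$ ($R = 0 \cdot 1 - - \frac{7}{8} = 0 + \frac{7}{8} = \frac{7}{8} \approx 0.875$)
$U{\left(V,N \right)} = 4 + N^{2}$ ($U{\left(V,N \right)} = N^{2} + 4 = 4 + N^{2}$)
$O{\left(Z \right)} = 7 - Z$
$t{\left(f,j \right)} = \frac{8}{71}$ ($t{\left(f,j \right)} = \frac{1}{\frac{7}{8} + \left(7 - -1\right)} = \frac{1}{\frac{7}{8} + \left(7 + 1\right)} = \frac{1}{\frac{7}{8} + 8} = \frac{1}{\frac{71}{8}} = \frac{8}{71}$)
$t^{2}{\left(-8,U{\left(1,-2 \right)} \right)} = \left(\frac{8}{71}\right)^{2} = \frac{64}{5041}$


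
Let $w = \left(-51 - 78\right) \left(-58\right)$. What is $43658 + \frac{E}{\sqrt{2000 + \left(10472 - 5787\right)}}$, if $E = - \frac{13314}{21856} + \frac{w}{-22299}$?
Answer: $43658 - \frac{76735913 \sqrt{6685}}{543008003440} \approx 43658.0$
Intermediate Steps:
$w = 7482$ ($w = \left(-129\right) \left(-58\right) = 7482$)
$E = - \frac{76735913}{81227824}$ ($E = - \frac{13314}{21856} + \frac{7482}{-22299} = \left(-13314\right) \frac{1}{21856} + 7482 \left(- \frac{1}{22299}\right) = - \frac{6657}{10928} - \frac{2494}{7433} = - \frac{76735913}{81227824} \approx -0.9447$)
$43658 + \frac{E}{\sqrt{2000 + \left(10472 - 5787\right)}} = 43658 - \frac{76735913}{81227824 \sqrt{2000 + \left(10472 - 5787\right)}} = 43658 - \frac{76735913}{81227824 \sqrt{2000 + 4685}} = 43658 - \frac{76735913}{81227824 \sqrt{6685}} = 43658 - \frac{76735913 \frac{\sqrt{6685}}{6685}}{81227824} = 43658 - \frac{76735913 \sqrt{6685}}{543008003440}$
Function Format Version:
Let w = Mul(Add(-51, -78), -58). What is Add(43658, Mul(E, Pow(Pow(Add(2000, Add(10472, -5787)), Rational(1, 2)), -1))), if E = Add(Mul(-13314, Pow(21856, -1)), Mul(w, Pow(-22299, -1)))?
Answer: Add(43658, Mul(Rational(-76735913, 543008003440), Pow(6685, Rational(1, 2)))) ≈ 43658.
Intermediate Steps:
w = 7482 (w = Mul(-129, -58) = 7482)
E = Rational(-76735913, 81227824) (E = Add(Mul(-13314, Pow(21856, -1)), Mul(7482, Pow(-22299, -1))) = Add(Mul(-13314, Rational(1, 21856)), Mul(7482, Rational(-1, 22299))) = Add(Rational(-6657, 10928), Rational(-2494, 7433)) = Rational(-76735913, 81227824) ≈ -0.94470)
Add(43658, Mul(E, Pow(Pow(Add(2000, Add(10472, -5787)), Rational(1, 2)), -1))) = Add(43658, Mul(Rational(-76735913, 81227824), Pow(Pow(Add(2000, Add(10472, -5787)), Rational(1, 2)), -1))) = Add(43658, Mul(Rational(-76735913, 81227824), Pow(Pow(Add(2000, 4685), Rational(1, 2)), -1))) = Add(43658, Mul(Rational(-76735913, 81227824), Pow(Pow(6685, Rational(1, 2)), -1))) = Add(43658, Mul(Rational(-76735913, 81227824), Mul(Rational(1, 6685), Pow(6685, Rational(1, 2))))) = Add(43658, Mul(Rational(-76735913, 543008003440), Pow(6685, Rational(1, 2))))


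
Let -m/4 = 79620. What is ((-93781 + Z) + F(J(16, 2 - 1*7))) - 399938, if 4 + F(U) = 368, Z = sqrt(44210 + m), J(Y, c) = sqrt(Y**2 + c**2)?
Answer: -493355 + I*sqrt(274270) ≈ -4.9336e+5 + 523.71*I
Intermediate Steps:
m = -318480 (m = -4*79620 = -318480)
Z = I*sqrt(274270) (Z = sqrt(44210 - 318480) = sqrt(-274270) = I*sqrt(274270) ≈ 523.71*I)
F(U) = 364 (F(U) = -4 + 368 = 364)
((-93781 + Z) + F(J(16, 2 - 1*7))) - 399938 = ((-93781 + I*sqrt(274270)) + 364) - 399938 = (-93417 + I*sqrt(274270)) - 399938 = -493355 + I*sqrt(274270)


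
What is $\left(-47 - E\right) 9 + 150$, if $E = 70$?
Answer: $-903$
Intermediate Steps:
$\left(-47 - E\right) 9 + 150 = \left(-47 - 70\right) 9 + 150 = \left(-117\right) 9 + 150 = -1053 + 150 = -903$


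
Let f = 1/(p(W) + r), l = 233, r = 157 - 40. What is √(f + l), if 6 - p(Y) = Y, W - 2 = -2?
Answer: 2*√881295/123 ≈ 15.265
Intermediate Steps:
W = 0 (W = 2 - 2 = 0)
p(Y) = 6 - Y
r = 117
f = 1/123 (f = 1/((6 - 1*0) + 117) = 1/((6 + 0) + 117) = 1/(6 + 117) = 1/123 ≈ 0.0081301)
√(f + l) = √(1/123 + 233) = √(28660/123) = 2*√881295/123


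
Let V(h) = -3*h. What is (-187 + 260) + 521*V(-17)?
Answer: 26644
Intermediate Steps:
(-187 + 260) + 521*V(-17) = (-187 + 260) + 521*(-3*(-17)) = 73 + 521*51 = 73 + 26571 = 26644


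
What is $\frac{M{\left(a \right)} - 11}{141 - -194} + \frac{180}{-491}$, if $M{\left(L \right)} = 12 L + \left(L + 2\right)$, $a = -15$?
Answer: $- \frac{160464}{164485} \approx -0.97555$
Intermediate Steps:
$M{\left(L \right)} = 2 + 13 L$ ($M{\left(L \right)} = 12 L + \left(2 + L\right) = 2 + 13 L$)
$\frac{M{\left(a \right)} - 11}{141 - -194} + \frac{180}{-491} = \frac{\left(2 + 13 \left(-15\right)\right) - 11}{141 - -194} + \frac{180}{-491} = \frac{\left(2 - 195\right) - 11}{141 + 194} + 180 \left(- \frac{1}{491}\right) = \frac{-193 - 11}{335} - \frac{180}{491} = \left(-204\right) \frac{1}{335} - \frac{180}{491} = - \frac{204}{335} - \frac{180}{491} = - \frac{160464}{164485}$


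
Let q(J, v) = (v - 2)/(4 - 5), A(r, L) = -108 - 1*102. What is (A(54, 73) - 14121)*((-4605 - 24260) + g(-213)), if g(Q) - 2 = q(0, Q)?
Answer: 410554488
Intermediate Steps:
A(r, L) = -210 (A(r, L) = -108 - 102 = -210)
q(J, v) = 2 - v (q(J, v) = (-2 + v)/(-1) = (-2 + v)*(-1) = 2 - v)
g(Q) = 4 - Q (g(Q) = 2 + (2 - Q) = 4 - Q)
(A(54, 73) - 14121)*((-4605 - 24260) + g(-213)) = (-210 - 14121)*((-4605 - 24260) + (4 - 1*(-213))) = -14331*(-28865 + (4 + 213)) = -14331*(-28865 + 217) = -14331*(-28648) = 410554488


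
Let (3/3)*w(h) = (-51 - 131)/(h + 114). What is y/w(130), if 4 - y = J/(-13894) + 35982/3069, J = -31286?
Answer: 221783434/16582489 ≈ 13.375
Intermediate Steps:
w(h) = -182/(114 + h) (w(h) = (-51 - 131)/(h + 114) = -182/(114 + h))
y = -23632661/2368927 (y = 4 - (-31286/(-13894) + 35982/3069) = 4 - (-31286*(-1/13894) + 35982*(1/3069)) = 4 - (15643/6947 + 3998/341) = 4 - 1*33108369/2368927 = 4 - 33108369/2368927 = -23632661/2368927 ≈ -9.9761)
y/w(130) = -23632661/(2368927*((-182/(114 + 130)))) = -23632661/(2368927*((-182/244))) = -23632661/(2368927*((-182*1/244))) = -23632661/(2368927*(-91/122)) = -23632661/2368927*(-122/91) = 221783434/16582489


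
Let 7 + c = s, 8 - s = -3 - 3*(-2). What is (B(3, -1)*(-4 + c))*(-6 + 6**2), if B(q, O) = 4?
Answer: -720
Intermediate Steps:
s = 5 (s = 8 - (-3 - 3*(-2)) = 8 - (-3 + 6) = 8 - 1*3 = 8 - 3 = 5)
c = -2 (c = -7 + 5 = -2)
(B(3, -1)*(-4 + c))*(-6 + 6**2) = (4*(-4 - 2))*(-6 + 6**2) = (4*(-6))*(-6 + 36) = -24*30 = -720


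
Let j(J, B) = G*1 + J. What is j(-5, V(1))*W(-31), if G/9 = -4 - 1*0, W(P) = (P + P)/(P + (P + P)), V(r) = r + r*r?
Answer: -82/3 ≈ -27.333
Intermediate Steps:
V(r) = r + r²
W(P) = ⅔ (W(P) = (2*P)/(P + 2*P) = (2*P)/((3*P)) = (2*P)*(1/(3*P)) = ⅔)
G = -36 (G = 9*(-4 - 1*0) = 9*(-4 + 0) = 9*(-4) = -36)
j(J, B) = -36 + J (j(J, B) = -36*1 + J = -36 + J)
j(-5, V(1))*W(-31) = (-36 - 5)*(⅔) = -41*⅔ = -82/3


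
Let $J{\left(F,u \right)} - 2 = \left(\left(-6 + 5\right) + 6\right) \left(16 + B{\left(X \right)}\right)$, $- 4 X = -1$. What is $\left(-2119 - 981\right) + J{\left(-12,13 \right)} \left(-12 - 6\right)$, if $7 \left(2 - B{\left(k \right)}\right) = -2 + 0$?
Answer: $- \frac{33472}{7} \approx -4781.7$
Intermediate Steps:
$X = \frac{1}{4}$ ($X = \left(- \frac{1}{4}\right) \left(-1\right) = \frac{1}{4} \approx 0.25$)
$B{\left(k \right)} = \frac{16}{7}$ ($B{\left(k \right)} = 2 - \frac{-2 + 0}{7} = 2 - - \frac{2}{7} = 2 + \frac{2}{7} = \frac{16}{7}$)
$J{\left(F,u \right)} = \frac{654}{7}$ ($J{\left(F,u \right)} = 2 + \left(\left(-6 + 5\right) + 6\right) \left(16 + \frac{16}{7}\right) = 2 + \left(-1 + 6\right) \frac{128}{7} = 2 + 5 \cdot \frac{128}{7} = 2 + \frac{640}{7} = \frac{654}{7}$)
$\left(-2119 - 981\right) + J{\left(-12,13 \right)} \left(-12 - 6\right) = \left(-2119 - 981\right) + \frac{654 \left(-12 - 6\right)}{7} = -3100 + \frac{654 \left(-12 - 6\right)}{7} = -3100 + \frac{654}{7} \left(-18\right) = -3100 - \frac{11772}{7} = - \frac{33472}{7}$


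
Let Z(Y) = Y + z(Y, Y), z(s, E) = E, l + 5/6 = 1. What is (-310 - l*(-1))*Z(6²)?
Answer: -22308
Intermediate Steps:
l = ⅙ (l = -⅚ + 1 = ⅙ ≈ 0.16667)
Z(Y) = 2*Y (Z(Y) = Y + Y = 2*Y)
(-310 - l*(-1))*Z(6²) = (-310 - (-1)/6)*(2*6²) = (-310 - 1*(-⅙))*(2*36) = (-310 + ⅙)*72 = -1859/6*72 = -22308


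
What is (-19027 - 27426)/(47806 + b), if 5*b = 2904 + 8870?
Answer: -232265/250804 ≈ -0.92608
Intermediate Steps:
b = 11774/5 (b = (2904 + 8870)/5 = (⅕)*11774 = 11774/5 ≈ 2354.8)
(-19027 - 27426)/(47806 + b) = (-19027 - 27426)/(47806 + 11774/5) = -46453/250804/5 = -46453*5/250804 = -232265/250804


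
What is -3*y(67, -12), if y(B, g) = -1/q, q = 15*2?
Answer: ⅒ ≈ 0.10000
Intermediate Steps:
q = 30
y(B, g) = -1/30
-3*y(67, -12) = -3*(-1/30) = ⅒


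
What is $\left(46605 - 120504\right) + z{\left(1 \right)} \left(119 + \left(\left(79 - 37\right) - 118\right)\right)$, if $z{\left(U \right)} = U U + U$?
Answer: $-73813$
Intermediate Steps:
$z{\left(U \right)} = U + U^{2}$ ($z{\left(U \right)} = U^{2} + U = U + U^{2}$)
$\left(46605 - 120504\right) + z{\left(1 \right)} \left(119 + \left(\left(79 - 37\right) - 118\right)\right) = \left(46605 - 120504\right) + 1 \left(1 + 1\right) \left(119 + \left(\left(79 - 37\right) - 118\right)\right) = -73899 + 1 \cdot 2 \left(119 + \left(\left(79 - 37\right) - 118\right)\right) = -73899 + 2 \left(119 + \left(42 - 118\right)\right) = -73899 + 2 \left(119 - 76\right) = -73899 + 2 \cdot 43 = -73899 + 86 = -73813$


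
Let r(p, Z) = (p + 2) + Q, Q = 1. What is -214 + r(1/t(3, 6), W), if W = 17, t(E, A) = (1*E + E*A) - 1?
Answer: -4219/20 ≈ -210.95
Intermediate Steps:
t(E, A) = -1 + E + A*E (t(E, A) = (E + A*E) - 1 = -1 + E + A*E)
r(p, Z) = 3 + p (r(p, Z) = (p + 2) + 1 = (2 + p) + 1 = 3 + p)
-214 + r(1/t(3, 6), W) = -214 + (3 + 1/(-1 + 3 + 6*3)) = -214 + (3 + 1/(-1 + 3 + 18)) = -214 + (3 + 1/20) = -214 + 61/20 = -4219/20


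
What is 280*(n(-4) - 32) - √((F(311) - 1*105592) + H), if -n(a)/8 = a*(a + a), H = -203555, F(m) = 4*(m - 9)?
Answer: -80640 - I*√307939 ≈ -80640.0 - 554.92*I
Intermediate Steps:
F(m) = -36 + 4*m (F(m) = 4*(-9 + m) = -36 + 4*m)
n(a) = -16*a² (n(a) = -8*a*(a + a) = -8*a*2*a = -16*a²)
280*(n(-4) - 32) - √((F(311) - 1*105592) + H) = 280*(-16*(-4)² - 32) - √(((-36 + 4*311) - 1*105592) - 203555) = 280*(-16*16 - 32) - √(((-36 + 1244) - 105592) - 203555) = 280*(-256 - 32) - √((1208 - 105592) - 203555) = 280*(-288) - √(-104384 - 203555) = -80640 - √(-307939) = -80640 - I*√307939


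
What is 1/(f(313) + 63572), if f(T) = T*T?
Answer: 1/161541 ≈ 6.1904e-6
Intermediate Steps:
f(T) = T²
1/(f(313) + 63572) = 1/(313² + 63572) = 1/(97969 + 63572) = 1/161541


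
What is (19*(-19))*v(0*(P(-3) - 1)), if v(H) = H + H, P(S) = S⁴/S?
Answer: 0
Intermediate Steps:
P(S) = S³
v(H) = 2*H
(19*(-19))*v(0*(P(-3) - 1)) = (19*(-19))*(2*(0*((-3)³ - 1))) = -722*0*(-27 - 1) = -722*0*(-28) = -722*0 = -361*0 = 0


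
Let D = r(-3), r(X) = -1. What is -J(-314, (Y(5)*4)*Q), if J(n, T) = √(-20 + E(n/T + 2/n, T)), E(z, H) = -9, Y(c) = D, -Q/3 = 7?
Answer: -I*√29 ≈ -5.3852*I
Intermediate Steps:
Q = -21 (Q = -3*7 = -21)
D = -1
Y(c) = -1
J(n, T) = I*√29 (J(n, T) = √(-20 - 9) = √(-29) = I*√29)
-J(-314, (Y(5)*4)*Q) = -I*√29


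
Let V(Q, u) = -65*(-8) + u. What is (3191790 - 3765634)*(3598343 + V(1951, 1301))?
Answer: -2065932510416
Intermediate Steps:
V(Q, u) = 520 + u
(3191790 - 3765634)*(3598343 + V(1951, 1301)) = (3191790 - 3765634)*(3598343 + (520 + 1301)) = -573844*(3598343 + 1821) = -573844*3600164 = -2065932510416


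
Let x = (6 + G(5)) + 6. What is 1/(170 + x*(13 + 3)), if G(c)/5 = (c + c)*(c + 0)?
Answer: 1/4362 ≈ 0.00022925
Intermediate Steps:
G(c) = 10*c**2 (G(c) = 5*((c + c)*(c + 0)) = 5*((2*c)*c) = 5*(2*c**2) = 10*c**2)
x = 262 (x = (6 + 10*5**2) + 6 = (6 + 10*25) + 6 = (6 + 250) + 6 = 256 + 6 = 262)
1/(170 + x*(13 + 3)) = 1/(170 + 262*(13 + 3)) = 1/(170 + 262*16) = 1/(170 + 4192) = 1/4362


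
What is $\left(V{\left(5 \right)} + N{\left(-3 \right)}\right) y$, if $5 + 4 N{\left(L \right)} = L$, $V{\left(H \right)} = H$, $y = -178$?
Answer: $-534$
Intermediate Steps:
$N{\left(L \right)} = - \frac{5}{4} + \frac{L}{4}$
$\left(V{\left(5 \right)} + N{\left(-3 \right)}\right) y = \left(5 + \left(- \frac{5}{4} + \frac{1}{4} \left(-3\right)\right)\right) \left(-178\right) = \left(5 - 2\right) \left(-178\right) = 3 \left(-178\right) = -534$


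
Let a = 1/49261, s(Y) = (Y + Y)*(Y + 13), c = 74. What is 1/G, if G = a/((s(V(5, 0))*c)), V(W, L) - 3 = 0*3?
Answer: 349950144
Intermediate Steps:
V(W, L) = 3 (V(W, L) = 3 + 0*3 = 3 + 0 = 3)
s(Y) = 2*Y*(13 + Y) (s(Y) = (2*Y)*(13 + Y) = 2*Y*(13 + Y))
a = 1/49261 ≈ 2.0300e-5
G = 1/349950144 (G = 1/(49261*(((2*3*(13 + 3))*74))) = 1/(49261*(((2*3*16)*74))) = 1/(49261*((96*74))) = (1/49261)/7104 = (1/49261)*(1/7104) = 1/349950144 ≈ 2.8576e-9)
1/G = 1/(1/349950144) = 349950144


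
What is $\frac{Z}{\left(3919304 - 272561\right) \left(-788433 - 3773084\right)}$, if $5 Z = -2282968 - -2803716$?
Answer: $- \frac{520748}{83173400945655} \approx -6.261 \cdot 10^{-9}$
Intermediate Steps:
$Z = \frac{520748}{5}$ ($Z = \frac{-2282968 - -2803716}{5} = \frac{-2282968 + 2803716}{5} = \frac{1}{5} \cdot 520748 = \frac{520748}{5} \approx 1.0415 \cdot 10^{5}$)
$\frac{Z}{\left(3919304 - 272561\right) \left(-788433 - 3773084\right)} = \frac{520748}{5 \left(3919304 - 272561\right) \left(-788433 - 3773084\right)} = \frac{520748}{5 \cdot 3646743 \left(-4561517\right)} = \frac{520748}{5 \left(-16634680189131\right)} = \frac{520748}{5} \left(- \frac{1}{16634680189131}\right) = - \frac{520748}{83173400945655}$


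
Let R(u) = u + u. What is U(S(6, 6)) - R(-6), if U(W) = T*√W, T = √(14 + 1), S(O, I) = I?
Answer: 12 + 3*√10 ≈ 21.487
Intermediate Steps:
R(u) = 2*u
T = √15 ≈ 3.8730
U(W) = √15*√W
U(S(6, 6)) - R(-6) = √15*√6 - 2*(-6) = 3*√10 - 1*(-12) = 3*√10 + 12 = 12 + 3*√10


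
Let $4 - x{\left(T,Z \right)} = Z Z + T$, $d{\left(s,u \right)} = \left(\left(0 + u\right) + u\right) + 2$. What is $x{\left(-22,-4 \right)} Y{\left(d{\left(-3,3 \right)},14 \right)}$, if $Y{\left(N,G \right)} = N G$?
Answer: $1120$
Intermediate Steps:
$d{\left(s,u \right)} = 2 + 2 u$ ($d{\left(s,u \right)} = \left(u + u\right) + 2 = 2 u + 2 = 2 + 2 u$)
$Y{\left(N,G \right)} = G N$
$x{\left(T,Z \right)} = 4 - T - Z^{2}$ ($x{\left(T,Z \right)} = 4 - \left(Z Z + T\right) = 4 - \left(Z^{2} + T\right) = 4 - \left(T + Z^{2}\right) = 4 - T - Z^{2}$)
$x{\left(-22,-4 \right)} Y{\left(d{\left(-3,3 \right)},14 \right)} = \left(4 - -22 - \left(-4\right)^{2}\right) 14 \left(2 + 2 \cdot 3\right) = \left(4 + 22 - 16\right) 14 \left(2 + 6\right) = \left(4 + 22 - 16\right) 14 \cdot 8 = 10 \cdot 112 = 1120$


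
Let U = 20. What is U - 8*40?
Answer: -300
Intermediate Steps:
U - 8*40 = 20 - 8*40 = 20 - 320 = -300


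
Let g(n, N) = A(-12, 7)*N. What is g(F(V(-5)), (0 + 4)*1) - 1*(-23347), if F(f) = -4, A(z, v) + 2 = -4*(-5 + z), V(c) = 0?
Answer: 23611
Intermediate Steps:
A(z, v) = 18 - 4*z (A(z, v) = -2 - 4*(-5 + z) = -2 + (20 - 4*z) = 18 - 4*z)
g(n, N) = 66*N (g(n, N) = (18 - 4*(-12))*N = (18 + 48)*N = 66*N)
g(F(V(-5)), (0 + 4)*1) - 1*(-23347) = 66*((0 + 4)*1) - 1*(-23347) = 66*(4*1) + 23347 = 66*4 + 23347 = 264 + 23347 = 23611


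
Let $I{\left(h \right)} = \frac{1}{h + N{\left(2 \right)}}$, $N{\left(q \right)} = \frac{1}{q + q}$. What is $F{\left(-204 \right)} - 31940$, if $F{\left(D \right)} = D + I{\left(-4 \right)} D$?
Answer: $- \frac{160448}{5} \approx -32090.0$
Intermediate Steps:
$N{\left(q \right)} = \frac{1}{2 q}$
$I{\left(h \right)} = \frac{1}{\frac{1}{4} + h}$ ($I{\left(h \right)} = \frac{1}{h + \frac{1}{2 \cdot 2}} = \frac{1}{h + \frac{1}{2} \cdot \frac{1}{2}} = \frac{1}{h + \frac{1}{4}} = \frac{1}{\frac{1}{4} + h}$)
$F{\left(D \right)} = \frac{11 D}{15}$ ($F{\left(D \right)} = D + \frac{4}{1 + 4 \left(-4\right)} D = D + \frac{4}{1 - 16} D = D + \frac{4}{-15} D = D + 4 \left(- \frac{1}{15}\right) D = D - \frac{4 D}{15} = \frac{11 D}{15}$)
$F{\left(-204 \right)} - 31940 = \frac{11}{15} \left(-204\right) - 31940 = - \frac{748}{5} - 31940 = - \frac{160448}{5}$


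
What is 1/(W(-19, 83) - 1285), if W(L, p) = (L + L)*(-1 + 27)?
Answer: -1/2273 ≈ -0.00043995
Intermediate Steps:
W(L, p) = 52*L (W(L, p) = (2*L)*26 = 52*L)
1/(W(-19, 83) - 1285) = 1/(52*(-19) - 1285) = 1/(-988 - 1285) = 1/(-2273) = -1/2273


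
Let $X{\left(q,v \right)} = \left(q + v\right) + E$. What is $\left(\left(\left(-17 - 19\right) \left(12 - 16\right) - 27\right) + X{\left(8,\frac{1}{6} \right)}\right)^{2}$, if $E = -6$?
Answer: $\frac{511225}{36} \approx 14201.0$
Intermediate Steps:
$X{\left(q,v \right)} = -6 + q + v$ ($X{\left(q,v \right)} = \left(q + v\right) - 6 = -6 + q + v$)
$\left(\left(\left(-17 - 19\right) \left(12 - 16\right) - 27\right) + X{\left(8,\frac{1}{6} \right)}\right)^{2} = \left(\left(\left(-17 - 19\right) \left(12 - 16\right) - 27\right) + \left(-6 + 8 + \frac{1}{6}\right)\right)^{2} = \left(\left(\left(-36\right) \left(-4\right) - 27\right) + \left(-6 + 8 + \frac{1}{6}\right)\right)^{2} = \left(\left(144 - 27\right) + \frac{13}{6}\right)^{2} = \left(117 + \frac{13}{6}\right)^{2} = \left(\frac{715}{6}\right)^{2} = \frac{511225}{36}$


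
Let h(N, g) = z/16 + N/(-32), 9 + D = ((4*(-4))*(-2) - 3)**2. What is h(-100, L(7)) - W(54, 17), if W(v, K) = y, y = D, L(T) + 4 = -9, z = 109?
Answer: -13153/16 ≈ -822.06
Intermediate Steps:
L(T) = -13 (L(T) = -4 - 9 = -13)
D = 832 (D = -9 + ((4*(-4))*(-2) - 3)**2 = -9 + (-16*(-2) - 3)**2 = -9 + (32 - 3)**2 = -9 + 29**2 = -9 + 841 = 832)
y = 832
W(v, K) = 832
h(N, g) = 109/16 - N/32 (h(N, g) = 109/16 + N/(-32) = 109*(1/16) + N*(-1/32) = 109/16 - N/32)
h(-100, L(7)) - W(54, 17) = (109/16 - 1/32*(-100)) - 1*832 = (109/16 + 25/8) - 832 = 159/16 - 832 = -13153/16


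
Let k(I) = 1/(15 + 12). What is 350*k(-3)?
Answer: 350/27 ≈ 12.963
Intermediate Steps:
k(I) = 1/27
350*k(-3) = 350*(1/27) = 350/27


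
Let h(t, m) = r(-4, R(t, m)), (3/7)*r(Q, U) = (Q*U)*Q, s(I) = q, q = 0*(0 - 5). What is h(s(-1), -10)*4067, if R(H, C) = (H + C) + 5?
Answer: -2277520/3 ≈ -7.5917e+5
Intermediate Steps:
R(H, C) = 5 + C + H (R(H, C) = (C + H) + 5 = 5 + C + H)
q = 0 (q = 0*(-5) = 0)
s(I) = 0
r(Q, U) = 7*U*Q²/3 (r(Q, U) = 7*((Q*U)*Q)/3 = 7*(U*Q²)/3 = 7*U*Q²/3)
h(t, m) = 560/3 + 112*m/3 + 112*t/3 (h(t, m) = (7/3)*(5 + m + t)*(-4)² = (7/3)*(5 + m + t)*16 = 560/3 + 112*m/3 + 112*t/3)
h(s(-1), -10)*4067 = (560/3 + (112/3)*(-10) + (112/3)*0)*4067 = (560/3 - 1120/3 + 0)*4067 = -560/3*4067 = -2277520/3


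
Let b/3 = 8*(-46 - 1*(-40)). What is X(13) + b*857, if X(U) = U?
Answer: -123395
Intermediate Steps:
b = -144 (b = 3*(8*(-46 - 1*(-40))) = 3*(8*(-46 + 40)) = 3*(8*(-6)) = 3*(-48) = -144)
X(13) + b*857 = 13 - 144*857 = 13 - 123408 = -123395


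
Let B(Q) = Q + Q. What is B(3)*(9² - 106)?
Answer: -150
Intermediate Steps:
B(Q) = 2*Q
B(3)*(9² - 106) = (2*3)*(9² - 106) = 6*(81 - 106) = 6*(-25) = -150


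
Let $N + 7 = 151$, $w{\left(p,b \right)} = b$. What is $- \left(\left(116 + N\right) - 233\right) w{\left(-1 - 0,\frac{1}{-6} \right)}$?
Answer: $\frac{9}{2} \approx 4.5$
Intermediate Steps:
$N = 144$ ($N = -7 + 151 = 144$)
$- \left(\left(116 + N\right) - 233\right) w{\left(-1 - 0,\frac{1}{-6} \right)} = - \frac{\left(116 + 144\right) - 233}{-6} = - \frac{\left(260 - 233\right) \left(-1\right)}{6} = - \frac{27 \left(-1\right)}{6} = \left(-1\right) \left(- \frac{9}{2}\right) = \frac{9}{2}$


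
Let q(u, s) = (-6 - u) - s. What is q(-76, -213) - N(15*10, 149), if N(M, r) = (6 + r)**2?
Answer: -23742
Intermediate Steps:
q(u, s) = -6 - s - u
q(-76, -213) - N(15*10, 149) = (-6 - 1*(-213) - 1*(-76)) - (6 + 149)**2 = (-6 + 213 + 76) - 1*155**2 = 283 - 1*24025 = 283 - 24025 = -23742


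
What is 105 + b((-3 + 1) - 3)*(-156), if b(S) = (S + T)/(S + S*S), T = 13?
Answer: 213/5 ≈ 42.600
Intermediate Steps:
b(S) = (13 + S)/(S + S²) (b(S) = (S + 13)/(S + S*S) = (13 + S)/(S + S²))
105 + b((-3 + 1) - 3)*(-156) = 105 + ((13 + ((-3 + 1) - 3))/(((-3 + 1) - 3)*(1 + ((-3 + 1) - 3))))*(-156) = 105 + ((13 + (-2 - 3))/((-2 - 3)*(1 + (-2 - 3))))*(-156) = 105 + ((13 - 5)/((-5)*(1 - 5)))*(-156) = 105 - ⅕*8/(-4)*(-156) = 105 - ⅕*(-¼)*8*(-156) = 105 + (⅖)*(-156) = 105 - 312/5 = 213/5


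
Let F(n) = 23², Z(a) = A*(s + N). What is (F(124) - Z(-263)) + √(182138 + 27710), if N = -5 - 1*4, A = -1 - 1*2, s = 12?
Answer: 538 + 2*√52462 ≈ 996.09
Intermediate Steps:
A = -3 (A = -1 - 2 = -3)
N = -9 (N = -5 - 4 = -9)
Z(a) = -9 (Z(a) = -3*(12 - 9) = -3*3 = -9)
F(n) = 529
(F(124) - Z(-263)) + √(182138 + 27710) = (529 - 1*(-9)) + √(182138 + 27710) = (529 + 9) + √209848 = 538 + 2*√52462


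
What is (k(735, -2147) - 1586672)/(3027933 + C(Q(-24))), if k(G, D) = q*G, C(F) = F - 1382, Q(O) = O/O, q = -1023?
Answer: -2338577/3026552 ≈ -0.77269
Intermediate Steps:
Q(O) = 1
C(F) = -1382 + F
k(G, D) = -1023*G
(k(735, -2147) - 1586672)/(3027933 + C(Q(-24))) = (-1023*735 - 1586672)/(3027933 + (-1382 + 1)) = (-751905 - 1586672)/(3027933 - 1381) = -2338577/3026552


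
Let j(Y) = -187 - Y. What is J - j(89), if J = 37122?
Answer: 37398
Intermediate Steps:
J - j(89) = 37122 - (-187 - 1*89) = 37122 - (-187 - 89) = 37122 - 1*(-276) = 37122 + 276 = 37398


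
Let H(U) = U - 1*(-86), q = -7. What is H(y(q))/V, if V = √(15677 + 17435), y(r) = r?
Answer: 79*√8278/16556 ≈ 0.43414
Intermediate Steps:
H(U) = 86 + U (H(U) = U + 86 = 86 + U)
V = 2*√8278 (V = √33112 = 2*√8278 ≈ 181.97)
H(y(q))/V = (86 - 7)/((2*√8278)) = 79*(√8278/16556) = 79*√8278/16556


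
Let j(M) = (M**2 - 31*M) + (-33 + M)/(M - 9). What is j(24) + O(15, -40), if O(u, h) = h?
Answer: -1043/5 ≈ -208.60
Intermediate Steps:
j(M) = M**2 - 31*M + (-33 + M)/(-9 + M) (j(M) = (M**2 - 31*M) + (-33 + M)/(-9 + M) = M**2 - 31*M + (-33 + M)/(-9 + M))
j(24) + O(15, -40) = (-33 + 24**3 - 40*24**2 + 280*24)/(-9 + 24) - 40 = (-33 + 13824 - 40*576 + 6720)/15 - 40 = (-33 + 13824 - 23040 + 6720)/15 - 40 = (1/15)*(-2529) - 40 = -843/5 - 40 = -1043/5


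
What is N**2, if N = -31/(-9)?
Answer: 961/81 ≈ 11.864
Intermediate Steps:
N = 31/9 (N = -31*(-1/9) = 31/9 ≈ 3.4444)
N**2 = (31/9)**2 = 961/81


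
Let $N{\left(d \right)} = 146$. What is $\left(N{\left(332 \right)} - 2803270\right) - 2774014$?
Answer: $-5577138$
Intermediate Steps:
$\left(N{\left(332 \right)} - 2803270\right) - 2774014 = \left(146 - 2803270\right) - 2774014 = -2803124 - 2774014 = -5577138$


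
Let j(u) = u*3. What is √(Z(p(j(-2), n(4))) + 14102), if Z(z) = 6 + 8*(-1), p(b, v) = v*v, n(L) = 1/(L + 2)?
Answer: 10*√141 ≈ 118.74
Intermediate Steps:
n(L) = 1/(2 + L)
j(u) = 3*u
p(b, v) = v²
Z(z) = -2 (Z(z) = 6 - 8 = -2)
√(Z(p(j(-2), n(4))) + 14102) = √(-2 + 14102) = √14100 = 10*√141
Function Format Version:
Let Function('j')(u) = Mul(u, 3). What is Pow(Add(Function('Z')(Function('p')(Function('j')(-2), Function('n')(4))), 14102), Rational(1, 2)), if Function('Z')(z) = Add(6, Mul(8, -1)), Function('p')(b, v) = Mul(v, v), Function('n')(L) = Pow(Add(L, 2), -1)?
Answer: Mul(10, Pow(141, Rational(1, 2))) ≈ 118.74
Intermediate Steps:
Function('n')(L) = Pow(Add(2, L), -1)
Function('j')(u) = Mul(3, u)
Function('p')(b, v) = Pow(v, 2)
Function('Z')(z) = -2 (Function('Z')(z) = Add(6, -8) = -2)
Pow(Add(Function('Z')(Function('p')(Function('j')(-2), Function('n')(4))), 14102), Rational(1, 2)) = Pow(Add(-2, 14102), Rational(1, 2)) = Pow(14100, Rational(1, 2)) = Mul(10, Pow(141, Rational(1, 2)))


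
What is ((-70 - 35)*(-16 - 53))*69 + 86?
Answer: 499991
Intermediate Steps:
((-70 - 35)*(-16 - 53))*69 + 86 = -105*(-69)*69 + 86 = 7245*69 + 86 = 499905 + 86 = 499991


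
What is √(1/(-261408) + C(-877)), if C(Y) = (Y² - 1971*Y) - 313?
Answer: √10666032856806894/65352 ≈ 1580.3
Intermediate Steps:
C(Y) = -313 + Y² - 1971*Y
√(1/(-261408) + C(-877)) = √(1/(-261408) + (-313 + (-877)² - 1971*(-877))) = √(-1/261408 + (-313 + 769129 + 1728567)) = √(-1/261408 + 2497383) = √(652835895263/261408) = √10666032856806894/65352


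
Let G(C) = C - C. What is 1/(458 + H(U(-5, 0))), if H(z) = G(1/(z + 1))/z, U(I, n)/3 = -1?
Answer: 1/458 ≈ 0.0021834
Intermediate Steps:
U(I, n) = -3 (U(I, n) = 3*(-1) = -3)
G(C) = 0
H(z) = 0 (H(z) = 0/z = 0)
1/(458 + H(U(-5, 0))) = 1/(458 + 0) = 1/458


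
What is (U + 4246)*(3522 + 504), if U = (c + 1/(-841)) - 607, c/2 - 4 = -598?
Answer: 8298753540/841 ≈ 9.8677e+6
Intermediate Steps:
c = -1188 (c = 8 + 2*(-598) = 8 - 1196 = -1188)
U = -1509596/841 (U = (-1188 + 1/(-841)) - 607 = (-1188 - 1/841) - 607 = -999109/841 - 607 = -1509596/841 ≈ -1795.0)
(U + 4246)*(3522 + 504) = (-1509596/841 + 4246)*(3522 + 504) = (2061290/841)*4026 = 8298753540/841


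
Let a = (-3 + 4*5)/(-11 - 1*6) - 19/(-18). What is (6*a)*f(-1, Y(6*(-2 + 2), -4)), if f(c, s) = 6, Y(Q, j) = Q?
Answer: 2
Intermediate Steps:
a = 1/18 (a = (-3 + 20)/(-11 - 6) - 19*(-1/18) = 17/(-17) + 19/18 = 17*(-1/17) + 19/18 = -1 + 19/18 = 1/18 ≈ 0.055556)
(6*a)*f(-1, Y(6*(-2 + 2), -4)) = (6*(1/18))*6 = (1/3)*6 = 2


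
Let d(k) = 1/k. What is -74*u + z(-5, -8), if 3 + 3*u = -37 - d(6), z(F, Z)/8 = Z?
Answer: 8341/9 ≈ 926.78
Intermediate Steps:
d(k) = 1/k
z(F, Z) = 8*Z
u = -241/18 (u = -1 + (-37 - 1/6)/3 = -1 + (-37 - 1*⅙)/3 = -1 + (-37 - ⅙)/3 = -1 + (⅓)*(-223/6) = -1 - 223/18 = -241/18 ≈ -13.389)
-74*u + z(-5, -8) = -74*(-241/18) + 8*(-8) = 8917/9 - 64 = 8341/9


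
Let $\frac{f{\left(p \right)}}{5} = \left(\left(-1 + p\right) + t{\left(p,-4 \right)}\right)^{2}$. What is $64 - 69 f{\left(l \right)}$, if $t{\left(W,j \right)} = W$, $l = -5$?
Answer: $-41681$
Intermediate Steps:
$f{\left(p \right)} = 5 \left(-1 + 2 p\right)^{2}$ ($f{\left(p \right)} = 5 \left(\left(-1 + p\right) + p\right)^{2} = 5 \left(-1 + 2 p\right)^{2}$)
$64 - 69 f{\left(l \right)} = 64 - 69 \cdot 5 \left(-1 + 2 \left(-5\right)\right)^{2} = 64 - 69 \cdot 5 \left(-1 - 10\right)^{2} = 64 - 69 \cdot 5 \left(-11\right)^{2} = 64 - 69 \cdot 5 \cdot 121 = 64 - 41745 = -41681$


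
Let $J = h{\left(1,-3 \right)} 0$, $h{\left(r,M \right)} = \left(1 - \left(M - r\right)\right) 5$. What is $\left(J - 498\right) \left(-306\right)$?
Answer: $152388$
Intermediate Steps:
$h{\left(r,M \right)} = 5 - 5 M + 5 r$ ($h{\left(r,M \right)} = \left(1 + r - M\right) 5 = 5 - 5 M + 5 r$)
$J = 0$ ($J = \left(5 - -15 + 5 \cdot 1\right) 0 = \left(5 + 15 + 5\right) 0 = 25 \cdot 0 = 0$)
$\left(J - 498\right) \left(-306\right) = \left(0 - 498\right) \left(-306\right) = \left(-498\right) \left(-306\right) = 152388$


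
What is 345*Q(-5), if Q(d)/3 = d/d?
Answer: 1035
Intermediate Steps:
Q(d) = 3 (Q(d) = 3*(d/d) = 3*1 = 3)
345*Q(-5) = 345*3 = 1035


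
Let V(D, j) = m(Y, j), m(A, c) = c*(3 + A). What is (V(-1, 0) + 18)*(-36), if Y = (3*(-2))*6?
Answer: -648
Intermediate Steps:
Y = -36 (Y = -6*6 = -36)
V(D, j) = -33*j (V(D, j) = j*(3 - 36) = j*(-33) = -33*j)
(V(-1, 0) + 18)*(-36) = (-33*0 + 18)*(-36) = (0 + 18)*(-36) = 18*(-36) = -648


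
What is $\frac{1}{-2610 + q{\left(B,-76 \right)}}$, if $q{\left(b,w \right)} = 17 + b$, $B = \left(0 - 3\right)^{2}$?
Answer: $- \frac{1}{2584} \approx -0.000387$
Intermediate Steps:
$B = 9$ ($B = \left(-3\right)^{2} = 9$)
$\frac{1}{-2610 + q{\left(B,-76 \right)}} = \frac{1}{-2610 + \left(17 + 9\right)} = \frac{1}{-2610 + 26} = \frac{1}{-2584} = - \frac{1}{2584}$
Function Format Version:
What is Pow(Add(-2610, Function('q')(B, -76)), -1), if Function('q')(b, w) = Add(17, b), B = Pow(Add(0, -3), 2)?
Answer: Rational(-1, 2584) ≈ -0.00038700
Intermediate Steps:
B = 9 (B = Pow(-3, 2) = 9)
Pow(Add(-2610, Function('q')(B, -76)), -1) = Pow(Add(-2610, Add(17, 9)), -1) = Pow(Add(-2610, 26), -1) = Pow(-2584, -1) = Rational(-1, 2584)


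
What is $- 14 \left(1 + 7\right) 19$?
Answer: $-2128$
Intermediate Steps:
$- 14 \left(1 + 7\right) 19 = \left(-14\right) 8 \cdot 19 = \left(-112\right) 19 = -2128$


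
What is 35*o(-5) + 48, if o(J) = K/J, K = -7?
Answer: 97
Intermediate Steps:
o(J) = -7/J
35*o(-5) + 48 = 35*(-7/(-5)) + 48 = 35*(-7*(-⅕)) + 48 = 35*(7/5) + 48 = 49 + 48 = 97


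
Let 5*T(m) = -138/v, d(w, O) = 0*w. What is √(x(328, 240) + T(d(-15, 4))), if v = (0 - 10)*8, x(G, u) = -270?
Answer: I*√107862/20 ≈ 16.421*I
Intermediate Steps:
v = -80 (v = -10*8 = -80)
d(w, O) = 0
T(m) = 69/200 (T(m) = (-138/(-80))/5 = (-138*(-1/80))/5 = (⅕)*(69/40) = 69/200)
√(x(328, 240) + T(d(-15, 4))) = √(-270 + 69/200) = √(-53931/200) = I*√107862/20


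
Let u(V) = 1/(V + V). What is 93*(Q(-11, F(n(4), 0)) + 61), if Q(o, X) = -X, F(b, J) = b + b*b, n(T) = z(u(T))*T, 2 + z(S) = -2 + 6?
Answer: -1023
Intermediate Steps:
u(V) = 1/(2*V)
z(S) = 2 (z(S) = -2 + (-2 + 6) = -2 + 4 = 2)
n(T) = 2*T
F(b, J) = b + b²
93*(Q(-11, F(n(4), 0)) + 61) = 93*(-2*4*(1 + 2*4) + 61) = 93*(-8*(1 + 8) + 61) = 93*(-8*9 + 61) = 93*(-1*72 + 61) = 93*(-72 + 61) = 93*(-11) = -1023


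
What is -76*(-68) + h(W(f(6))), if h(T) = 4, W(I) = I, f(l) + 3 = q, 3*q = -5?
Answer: 5172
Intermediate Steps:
q = -5/3 (q = (1/3)*(-5) = -5/3 ≈ -1.6667)
f(l) = -14/3 (f(l) = -3 - 5/3 = -14/3)
-76*(-68) + h(W(f(6))) = -76*(-68) + 4 = 5168 + 4 = 5172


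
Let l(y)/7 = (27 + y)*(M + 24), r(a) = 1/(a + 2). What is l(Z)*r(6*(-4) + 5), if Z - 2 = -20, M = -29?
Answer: 315/17 ≈ 18.529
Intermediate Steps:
Z = -18 (Z = 2 - 20 = -18)
r(a) = 1/(2 + a)
l(y) = -945 - 35*y (l(y) = 7*((27 + y)*(-29 + 24)) = 7*((27 + y)*(-5)) = 7*(-135 - 5*y) = -945 - 35*y)
l(Z)*r(6*(-4) + 5) = (-945 - 35*(-18))/(2 + (6*(-4) + 5)) = (-945 + 630)/(2 + (-24 + 5)) = -315/(2 - 19) = -315/(-17) = -315*(-1/17) = 315/17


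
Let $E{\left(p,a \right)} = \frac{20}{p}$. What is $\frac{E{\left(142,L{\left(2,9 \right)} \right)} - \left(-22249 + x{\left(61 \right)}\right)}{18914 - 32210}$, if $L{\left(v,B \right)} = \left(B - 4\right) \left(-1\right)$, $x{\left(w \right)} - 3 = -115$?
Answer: $- \frac{1587641}{944016} \approx -1.6818$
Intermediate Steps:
$x{\left(w \right)} = -112$ ($x{\left(w \right)} = 3 - 115 = -112$)
$L{\left(v,B \right)} = 4 - B$ ($L{\left(v,B \right)} = \left(-4 + B\right) \left(-1\right) = 4 - B$)
$\frac{E{\left(142,L{\left(2,9 \right)} \right)} - \left(-22249 + x{\left(61 \right)}\right)}{18914 - 32210} = \frac{\frac{20}{142} + \left(22249 - -112\right)}{18914 - 32210} = \frac{20 \cdot \frac{1}{142} + \left(22249 + 112\right)}{-13296} = \left(\frac{10}{71} + 22361\right) \left(- \frac{1}{13296}\right) = \frac{1587641}{71} \left(- \frac{1}{13296}\right) = - \frac{1587641}{944016}$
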